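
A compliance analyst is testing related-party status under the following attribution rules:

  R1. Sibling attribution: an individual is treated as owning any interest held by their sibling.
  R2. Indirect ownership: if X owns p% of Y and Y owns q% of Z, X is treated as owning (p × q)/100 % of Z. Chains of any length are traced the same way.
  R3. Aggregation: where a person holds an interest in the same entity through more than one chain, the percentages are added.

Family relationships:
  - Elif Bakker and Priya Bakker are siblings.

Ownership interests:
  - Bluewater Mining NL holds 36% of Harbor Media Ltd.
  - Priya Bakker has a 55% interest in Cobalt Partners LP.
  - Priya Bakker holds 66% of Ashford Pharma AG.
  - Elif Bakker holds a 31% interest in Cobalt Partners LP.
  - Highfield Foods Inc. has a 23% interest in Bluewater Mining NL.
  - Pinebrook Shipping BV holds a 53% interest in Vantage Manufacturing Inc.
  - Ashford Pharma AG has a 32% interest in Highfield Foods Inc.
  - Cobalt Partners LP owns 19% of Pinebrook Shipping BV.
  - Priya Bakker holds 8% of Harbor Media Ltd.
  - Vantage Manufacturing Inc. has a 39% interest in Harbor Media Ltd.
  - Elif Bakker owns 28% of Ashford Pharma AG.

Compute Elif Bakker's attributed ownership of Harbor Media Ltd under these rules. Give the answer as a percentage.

By sibling attribution (R1), Elif Bakker is treated as also owning Priya Bakker's interest in Cobalt Partners LP, giving 31% + 55% = 86%.
By sibling attribution (R1), Elif Bakker is treated as also owning Priya Bakker's interest in Ashford Pharma AG, giving 28% + 66% = 94%.
By sibling attribution (R1), Elif Bakker is treated as owning Priya Bakker's 8% interest in Harbor Media Ltd.
Chain via Cobalt Partners LP → Pinebrook Shipping BV → Vantage Manufacturing Inc. (R2): 86% × 19% × 53% × 39% = 3.377478% of Harbor Media Ltd.
Chain via Ashford Pharma AG → Highfield Foods Inc. → Bluewater Mining NL (R2): 94% × 32% × 23% × 36% = 2.490624% of Harbor Media Ltd.
Direct interest in Harbor Media Ltd: 8%.
Aggregating (R3): 3.377478% + 2.490624% + 8% = 13.868102%.

13.868102%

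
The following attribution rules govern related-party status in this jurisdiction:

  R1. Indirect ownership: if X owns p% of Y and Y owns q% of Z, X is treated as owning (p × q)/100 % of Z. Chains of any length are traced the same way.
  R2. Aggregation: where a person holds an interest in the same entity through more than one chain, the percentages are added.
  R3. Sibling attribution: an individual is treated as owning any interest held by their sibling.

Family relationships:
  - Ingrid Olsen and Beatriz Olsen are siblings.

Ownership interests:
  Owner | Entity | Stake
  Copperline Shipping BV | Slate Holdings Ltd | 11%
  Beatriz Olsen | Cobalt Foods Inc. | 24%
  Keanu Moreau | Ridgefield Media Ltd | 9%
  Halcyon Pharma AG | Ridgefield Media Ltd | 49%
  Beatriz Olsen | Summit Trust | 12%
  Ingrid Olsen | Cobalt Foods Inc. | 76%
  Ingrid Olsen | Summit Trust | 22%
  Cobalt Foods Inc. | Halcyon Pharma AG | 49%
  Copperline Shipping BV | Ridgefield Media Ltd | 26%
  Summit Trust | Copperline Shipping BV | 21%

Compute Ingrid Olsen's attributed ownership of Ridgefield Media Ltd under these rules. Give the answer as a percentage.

By sibling attribution (R3), Ingrid Olsen is treated as also owning Beatriz Olsen's interest in Cobalt Foods Inc, giving 76% + 24% = 100%.
By sibling attribution (R3), Ingrid Olsen is treated as also owning Beatriz Olsen's interest in Summit Trust, giving 22% + 12% = 34%.
Chain via Cobalt Foods Inc. → Halcyon Pharma AG (R1): 100% × 49% × 49% = 24.01% of Ridgefield Media Ltd.
Chain via Summit Trust → Copperline Shipping BV (R1): 34% × 21% × 26% = 1.8564% of Ridgefield Media Ltd.
Aggregating (R2): 24.01% + 1.8564% = 25.8664%.

25.8664%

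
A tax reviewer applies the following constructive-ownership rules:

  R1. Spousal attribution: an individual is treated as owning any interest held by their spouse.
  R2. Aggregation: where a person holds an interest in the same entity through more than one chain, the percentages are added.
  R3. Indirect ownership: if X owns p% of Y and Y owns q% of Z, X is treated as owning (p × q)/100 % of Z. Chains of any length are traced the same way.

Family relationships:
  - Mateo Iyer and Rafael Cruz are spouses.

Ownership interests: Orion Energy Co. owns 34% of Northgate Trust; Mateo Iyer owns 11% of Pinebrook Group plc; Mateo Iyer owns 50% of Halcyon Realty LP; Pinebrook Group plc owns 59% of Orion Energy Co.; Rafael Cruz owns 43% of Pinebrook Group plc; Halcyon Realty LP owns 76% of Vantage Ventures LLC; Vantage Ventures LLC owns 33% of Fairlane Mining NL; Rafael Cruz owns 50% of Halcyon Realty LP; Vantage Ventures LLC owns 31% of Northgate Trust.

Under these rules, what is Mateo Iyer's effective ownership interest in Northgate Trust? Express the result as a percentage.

34.3924%

By spousal attribution (R1), Mateo Iyer is treated as also owning Rafael Cruz's interest in Halcyon Realty LP, giving 50% + 50% = 100%.
By spousal attribution (R1), Mateo Iyer is treated as also owning Rafael Cruz's interest in Pinebrook Group plc, giving 11% + 43% = 54%.
Chain via Halcyon Realty LP → Vantage Ventures LLC (R3): 100% × 76% × 31% = 23.56% of Northgate Trust.
Chain via Pinebrook Group plc → Orion Energy Co. (R3): 54% × 59% × 34% = 10.8324% of Northgate Trust.
Aggregating (R2): 23.56% + 10.8324% = 34.3924%.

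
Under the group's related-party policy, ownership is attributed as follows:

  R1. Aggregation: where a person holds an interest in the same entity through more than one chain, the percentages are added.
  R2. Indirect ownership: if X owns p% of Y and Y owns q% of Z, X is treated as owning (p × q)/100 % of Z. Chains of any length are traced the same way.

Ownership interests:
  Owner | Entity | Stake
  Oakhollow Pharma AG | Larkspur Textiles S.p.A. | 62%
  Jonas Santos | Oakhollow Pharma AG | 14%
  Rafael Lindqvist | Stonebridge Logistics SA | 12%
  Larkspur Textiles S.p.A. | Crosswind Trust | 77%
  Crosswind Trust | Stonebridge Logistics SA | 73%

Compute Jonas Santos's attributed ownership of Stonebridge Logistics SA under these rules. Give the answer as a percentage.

4.879028%

Chain via Oakhollow Pharma AG → Larkspur Textiles S.p.A. → Crosswind Trust (R2): 14% × 62% × 77% × 73% = 4.879028% of Stonebridge Logistics SA.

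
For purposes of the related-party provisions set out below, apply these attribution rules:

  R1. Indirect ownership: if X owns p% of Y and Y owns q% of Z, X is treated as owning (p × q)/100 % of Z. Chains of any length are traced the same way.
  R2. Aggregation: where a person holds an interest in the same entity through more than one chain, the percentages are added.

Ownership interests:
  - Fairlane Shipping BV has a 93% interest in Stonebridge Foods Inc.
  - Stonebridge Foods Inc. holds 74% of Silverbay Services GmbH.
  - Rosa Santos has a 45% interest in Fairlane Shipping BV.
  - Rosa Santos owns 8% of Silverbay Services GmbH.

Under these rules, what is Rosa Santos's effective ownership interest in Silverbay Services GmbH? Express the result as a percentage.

Chain via Fairlane Shipping BV → Stonebridge Foods Inc. (R1): 45% × 93% × 74% = 30.969% of Silverbay Services GmbH.
Direct interest in Silverbay Services GmbH: 8%.
Aggregating (R2): 30.969% + 8% = 38.969%.

38.969%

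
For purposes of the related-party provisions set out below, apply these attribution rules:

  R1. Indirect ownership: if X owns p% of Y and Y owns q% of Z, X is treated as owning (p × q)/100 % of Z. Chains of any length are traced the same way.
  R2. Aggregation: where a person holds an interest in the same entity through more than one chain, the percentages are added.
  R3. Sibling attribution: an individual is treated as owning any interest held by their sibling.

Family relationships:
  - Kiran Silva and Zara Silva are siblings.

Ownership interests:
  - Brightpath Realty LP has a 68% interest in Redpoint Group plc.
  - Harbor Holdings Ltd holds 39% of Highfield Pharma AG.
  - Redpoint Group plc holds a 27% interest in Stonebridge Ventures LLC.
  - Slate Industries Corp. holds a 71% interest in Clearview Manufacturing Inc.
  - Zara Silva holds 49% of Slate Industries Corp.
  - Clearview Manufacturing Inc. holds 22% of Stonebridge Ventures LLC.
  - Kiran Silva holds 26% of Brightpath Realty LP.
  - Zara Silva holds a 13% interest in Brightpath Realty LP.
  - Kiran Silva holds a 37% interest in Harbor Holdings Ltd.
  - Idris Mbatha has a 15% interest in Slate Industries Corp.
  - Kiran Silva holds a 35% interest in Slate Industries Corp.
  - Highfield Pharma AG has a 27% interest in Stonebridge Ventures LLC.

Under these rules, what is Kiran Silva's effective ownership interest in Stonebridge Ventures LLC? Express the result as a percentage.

24.1773%

By sibling attribution (R3), Kiran Silva is treated as also owning Zara Silva's interest in Brightpath Realty LP, giving 26% + 13% = 39%.
By sibling attribution (R3), Kiran Silva is treated as also owning Zara Silva's interest in Slate Industries Corp, giving 35% + 49% = 84%.
Chain via Brightpath Realty LP → Redpoint Group plc (R1): 39% × 68% × 27% = 7.1604% of Stonebridge Ventures LLC.
Chain via Harbor Holdings Ltd → Highfield Pharma AG (R1): 37% × 39% × 27% = 3.8961% of Stonebridge Ventures LLC.
Chain via Slate Industries Corp. → Clearview Manufacturing Inc. (R1): 84% × 71% × 22% = 13.1208% of Stonebridge Ventures LLC.
Aggregating (R2): 7.1604% + 3.8961% + 13.1208% = 24.1773%.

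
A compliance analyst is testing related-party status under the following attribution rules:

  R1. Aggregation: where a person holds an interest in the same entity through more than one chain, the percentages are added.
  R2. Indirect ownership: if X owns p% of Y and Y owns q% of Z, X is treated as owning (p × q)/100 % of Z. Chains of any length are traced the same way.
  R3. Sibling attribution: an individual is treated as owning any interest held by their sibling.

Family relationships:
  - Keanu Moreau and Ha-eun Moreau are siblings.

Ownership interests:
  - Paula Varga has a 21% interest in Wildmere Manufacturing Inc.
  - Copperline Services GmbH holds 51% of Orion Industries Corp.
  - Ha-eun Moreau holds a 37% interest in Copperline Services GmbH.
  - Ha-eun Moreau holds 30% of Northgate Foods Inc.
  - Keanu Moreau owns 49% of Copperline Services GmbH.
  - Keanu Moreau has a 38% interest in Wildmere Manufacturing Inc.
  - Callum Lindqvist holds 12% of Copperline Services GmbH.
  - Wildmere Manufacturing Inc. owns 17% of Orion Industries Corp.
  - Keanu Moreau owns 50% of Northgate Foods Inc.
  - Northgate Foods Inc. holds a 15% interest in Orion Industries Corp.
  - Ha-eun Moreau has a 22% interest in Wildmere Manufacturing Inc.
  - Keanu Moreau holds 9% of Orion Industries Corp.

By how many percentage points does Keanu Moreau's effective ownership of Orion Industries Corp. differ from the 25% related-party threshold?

By sibling attribution (R3), Keanu Moreau is treated as also owning Ha-eun Moreau's interest in Copperline Services GmbH, giving 49% + 37% = 86%.
By sibling attribution (R3), Keanu Moreau is treated as also owning Ha-eun Moreau's interest in Wildmere Manufacturing Inc, giving 38% + 22% = 60%.
By sibling attribution (R3), Keanu Moreau is treated as also owning Ha-eun Moreau's interest in Northgate Foods Inc, giving 50% + 30% = 80%.
Chain via Copperline Services GmbH (R2): 86% × 51% = 43.86% of Orion Industries Corp.
Chain via Wildmere Manufacturing Inc. (R2): 60% × 17% = 10.2% of Orion Industries Corp.
Chain via Northgate Foods Inc. (R2): 80% × 15% = 12% of Orion Industries Corp.
Direct interest in Orion Industries Corp: 9%.
Aggregating (R1): 43.86% + 10.2% + 12% + 9% = 75.06%.
75.06% exceeds the 25% threshold by 50.06 percentage points.

50.06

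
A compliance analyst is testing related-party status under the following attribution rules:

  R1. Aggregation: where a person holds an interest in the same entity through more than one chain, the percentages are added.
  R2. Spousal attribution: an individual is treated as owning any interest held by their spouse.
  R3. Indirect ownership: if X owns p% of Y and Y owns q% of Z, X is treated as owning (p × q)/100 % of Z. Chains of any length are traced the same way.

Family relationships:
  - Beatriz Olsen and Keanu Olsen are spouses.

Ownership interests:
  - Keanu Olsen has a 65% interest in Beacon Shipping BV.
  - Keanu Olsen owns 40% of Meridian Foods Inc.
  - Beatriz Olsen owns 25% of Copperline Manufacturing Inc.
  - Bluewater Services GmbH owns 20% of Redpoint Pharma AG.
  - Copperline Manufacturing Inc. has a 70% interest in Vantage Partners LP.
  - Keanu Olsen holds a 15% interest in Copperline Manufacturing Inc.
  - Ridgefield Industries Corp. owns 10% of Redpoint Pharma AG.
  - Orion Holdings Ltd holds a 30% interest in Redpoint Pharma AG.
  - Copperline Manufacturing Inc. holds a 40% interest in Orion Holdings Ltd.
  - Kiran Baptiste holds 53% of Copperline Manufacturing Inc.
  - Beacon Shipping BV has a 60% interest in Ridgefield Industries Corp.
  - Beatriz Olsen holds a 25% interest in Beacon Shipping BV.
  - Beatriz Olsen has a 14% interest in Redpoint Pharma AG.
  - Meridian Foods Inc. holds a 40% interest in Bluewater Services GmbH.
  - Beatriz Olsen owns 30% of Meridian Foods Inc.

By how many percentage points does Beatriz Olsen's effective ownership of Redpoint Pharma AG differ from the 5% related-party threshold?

By spousal attribution (R2), Beatriz Olsen is treated as also owning Keanu Olsen's interest in Beacon Shipping BV, giving 25% + 65% = 90%.
By spousal attribution (R2), Beatriz Olsen is treated as also owning Keanu Olsen's interest in Meridian Foods Inc, giving 30% + 40% = 70%.
By spousal attribution (R2), Beatriz Olsen is treated as also owning Keanu Olsen's interest in Copperline Manufacturing Inc, giving 25% + 15% = 40%.
Chain via Beacon Shipping BV → Ridgefield Industries Corp. (R3): 90% × 60% × 10% = 5.4% of Redpoint Pharma AG.
Chain via Meridian Foods Inc. → Bluewater Services GmbH (R3): 70% × 40% × 20% = 5.6% of Redpoint Pharma AG.
Chain via Copperline Manufacturing Inc. → Orion Holdings Ltd (R3): 40% × 40% × 30% = 4.8% of Redpoint Pharma AG.
Direct interest in Redpoint Pharma AG: 14%.
Aggregating (R1): 5.4% + 5.6% + 4.8% + 14% = 29.8%.
29.8% exceeds the 5% threshold by 24.8 percentage points.

24.8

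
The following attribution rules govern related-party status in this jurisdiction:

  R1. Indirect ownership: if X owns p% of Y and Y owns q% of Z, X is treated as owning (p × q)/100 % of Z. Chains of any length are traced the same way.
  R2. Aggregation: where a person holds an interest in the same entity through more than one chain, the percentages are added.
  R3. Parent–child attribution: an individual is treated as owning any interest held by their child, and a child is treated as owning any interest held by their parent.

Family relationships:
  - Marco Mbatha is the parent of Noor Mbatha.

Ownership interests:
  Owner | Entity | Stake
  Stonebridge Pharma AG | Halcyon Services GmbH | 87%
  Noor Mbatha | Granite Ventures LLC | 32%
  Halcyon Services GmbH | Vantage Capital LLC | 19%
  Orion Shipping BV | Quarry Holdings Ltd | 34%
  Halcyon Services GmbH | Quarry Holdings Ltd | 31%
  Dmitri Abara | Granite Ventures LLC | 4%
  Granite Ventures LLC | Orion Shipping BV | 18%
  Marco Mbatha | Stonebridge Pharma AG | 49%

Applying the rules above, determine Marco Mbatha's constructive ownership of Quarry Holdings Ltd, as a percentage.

15.1737%

By parent–child attribution (R3), Marco Mbatha is treated as owning Noor Mbatha's 32% interest in Granite Ventures LLC.
Chain via Stonebridge Pharma AG → Halcyon Services GmbH (R1): 49% × 87% × 31% = 13.2153% of Quarry Holdings Ltd.
Chain via Granite Ventures LLC → Orion Shipping BV (R1): 32% × 18% × 34% = 1.9584% of Quarry Holdings Ltd.
Aggregating (R2): 13.2153% + 1.9584% = 15.1737%.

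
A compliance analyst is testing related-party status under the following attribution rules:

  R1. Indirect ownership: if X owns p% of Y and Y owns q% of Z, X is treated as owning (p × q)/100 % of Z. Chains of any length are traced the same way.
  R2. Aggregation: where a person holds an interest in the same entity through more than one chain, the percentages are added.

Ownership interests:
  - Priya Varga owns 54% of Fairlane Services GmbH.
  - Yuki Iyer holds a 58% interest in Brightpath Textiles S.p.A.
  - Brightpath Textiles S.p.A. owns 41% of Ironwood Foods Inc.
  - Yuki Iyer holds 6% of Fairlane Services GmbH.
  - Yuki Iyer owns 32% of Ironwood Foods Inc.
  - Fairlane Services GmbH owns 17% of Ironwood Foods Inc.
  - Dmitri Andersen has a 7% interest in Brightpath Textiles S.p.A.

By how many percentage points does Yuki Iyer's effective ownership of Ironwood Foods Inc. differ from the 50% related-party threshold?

Chain via Brightpath Textiles S.p.A. (R1): 58% × 41% = 23.78% of Ironwood Foods Inc.
Chain via Fairlane Services GmbH (R1): 6% × 17% = 1.02% of Ironwood Foods Inc.
Direct interest in Ironwood Foods Inc: 32%.
Aggregating (R2): 23.78% + 1.02% + 32% = 56.8%.
56.8% exceeds the 50% threshold by 6.8 percentage points.

6.8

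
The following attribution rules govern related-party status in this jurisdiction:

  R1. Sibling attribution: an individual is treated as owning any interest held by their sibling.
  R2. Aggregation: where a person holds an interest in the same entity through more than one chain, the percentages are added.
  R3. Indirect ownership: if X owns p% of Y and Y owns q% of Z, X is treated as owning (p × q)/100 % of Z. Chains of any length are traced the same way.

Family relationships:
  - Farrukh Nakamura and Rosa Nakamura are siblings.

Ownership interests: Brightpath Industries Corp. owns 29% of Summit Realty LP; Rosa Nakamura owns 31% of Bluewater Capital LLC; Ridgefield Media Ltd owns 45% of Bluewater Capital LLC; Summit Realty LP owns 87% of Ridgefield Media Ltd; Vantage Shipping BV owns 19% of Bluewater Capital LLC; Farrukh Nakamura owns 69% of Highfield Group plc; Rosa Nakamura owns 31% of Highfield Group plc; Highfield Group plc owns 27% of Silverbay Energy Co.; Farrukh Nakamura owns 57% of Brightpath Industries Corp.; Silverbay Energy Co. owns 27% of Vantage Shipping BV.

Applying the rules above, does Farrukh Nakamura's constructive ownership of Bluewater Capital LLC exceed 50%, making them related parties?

By sibling attribution (R1), Farrukh Nakamura is treated as also owning Rosa Nakamura's interest in Highfield Group plc, giving 69% + 31% = 100%.
By sibling attribution (R1), Farrukh Nakamura is treated as owning Rosa Nakamura's 31% interest in Bluewater Capital LLC.
Chain via Brightpath Industries Corp. → Summit Realty LP → Ridgefield Media Ltd (R3): 57% × 29% × 87% × 45% = 6.471495% of Bluewater Capital LLC.
Chain via Highfield Group plc → Silverbay Energy Co. → Vantage Shipping BV (R3): 100% × 27% × 27% × 19% = 1.3851% of Bluewater Capital LLC.
Direct interest in Bluewater Capital LLC: 31%.
Aggregating (R2): 6.471495% + 1.3851% + 31% = 38.856595%.
38.856595% does not exceed the 50% threshold, so Farrukh is not a related party to Bluewater Capital LLC.

No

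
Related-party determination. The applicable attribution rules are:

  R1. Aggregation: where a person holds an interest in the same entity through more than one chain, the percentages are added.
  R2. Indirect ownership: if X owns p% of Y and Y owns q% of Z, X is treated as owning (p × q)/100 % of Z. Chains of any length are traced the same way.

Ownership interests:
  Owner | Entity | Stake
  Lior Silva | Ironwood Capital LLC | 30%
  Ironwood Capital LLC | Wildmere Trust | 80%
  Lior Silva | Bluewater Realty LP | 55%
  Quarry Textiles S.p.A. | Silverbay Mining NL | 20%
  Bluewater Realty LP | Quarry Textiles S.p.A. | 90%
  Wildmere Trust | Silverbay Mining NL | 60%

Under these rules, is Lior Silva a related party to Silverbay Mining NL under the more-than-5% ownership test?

Yes

Chain via Ironwood Capital LLC → Wildmere Trust (R2): 30% × 80% × 60% = 14.4% of Silverbay Mining NL.
Chain via Bluewater Realty LP → Quarry Textiles S.p.A. (R2): 55% × 90% × 20% = 9.9% of Silverbay Mining NL.
Aggregating (R1): 14.4% + 9.9% = 24.3%.
24.3% exceeds the 5% threshold, so Lior is a related party to Silverbay Mining NL.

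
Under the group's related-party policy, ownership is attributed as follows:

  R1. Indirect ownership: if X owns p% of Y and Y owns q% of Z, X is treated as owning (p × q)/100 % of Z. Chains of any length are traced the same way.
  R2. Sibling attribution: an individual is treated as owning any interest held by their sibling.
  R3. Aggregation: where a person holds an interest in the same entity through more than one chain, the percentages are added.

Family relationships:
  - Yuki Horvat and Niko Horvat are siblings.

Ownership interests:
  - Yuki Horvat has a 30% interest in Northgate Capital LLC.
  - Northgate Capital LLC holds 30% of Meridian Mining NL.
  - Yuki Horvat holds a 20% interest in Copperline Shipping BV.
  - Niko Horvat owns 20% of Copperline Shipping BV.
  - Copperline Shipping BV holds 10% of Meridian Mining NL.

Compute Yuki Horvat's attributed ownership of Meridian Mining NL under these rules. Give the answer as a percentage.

13%

By sibling attribution (R2), Yuki Horvat is treated as also owning Niko Horvat's interest in Copperline Shipping BV, giving 20% + 20% = 40%.
Chain via Northgate Capital LLC (R1): 30% × 30% = 9% of Meridian Mining NL.
Chain via Copperline Shipping BV (R1): 40% × 10% = 4% of Meridian Mining NL.
Aggregating (R3): 9% + 4% = 13%.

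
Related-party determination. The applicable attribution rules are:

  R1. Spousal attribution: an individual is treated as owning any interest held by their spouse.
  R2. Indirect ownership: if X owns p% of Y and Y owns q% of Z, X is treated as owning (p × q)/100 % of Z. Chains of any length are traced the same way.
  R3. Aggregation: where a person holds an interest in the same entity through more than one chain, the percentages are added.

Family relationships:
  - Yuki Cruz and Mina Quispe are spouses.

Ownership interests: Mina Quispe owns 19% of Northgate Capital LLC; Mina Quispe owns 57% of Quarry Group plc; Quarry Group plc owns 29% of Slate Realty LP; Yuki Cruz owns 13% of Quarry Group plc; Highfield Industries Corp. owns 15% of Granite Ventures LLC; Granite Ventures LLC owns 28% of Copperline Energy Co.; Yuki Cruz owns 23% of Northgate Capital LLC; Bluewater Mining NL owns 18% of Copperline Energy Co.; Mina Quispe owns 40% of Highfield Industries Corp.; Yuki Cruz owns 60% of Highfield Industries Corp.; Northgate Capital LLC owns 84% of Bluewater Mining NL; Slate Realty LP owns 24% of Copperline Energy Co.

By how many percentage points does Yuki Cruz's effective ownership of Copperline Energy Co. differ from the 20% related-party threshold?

By spousal attribution (R1), Yuki Cruz is treated as also owning Mina Quispe's interest in Highfield Industries Corp, giving 60% + 40% = 100%.
By spousal attribution (R1), Yuki Cruz is treated as also owning Mina Quispe's interest in Northgate Capital LLC, giving 23% + 19% = 42%.
By spousal attribution (R1), Yuki Cruz is treated as also owning Mina Quispe's interest in Quarry Group plc, giving 13% + 57% = 70%.
Chain via Highfield Industries Corp. → Granite Ventures LLC (R2): 100% × 15% × 28% = 4.2% of Copperline Energy Co.
Chain via Northgate Capital LLC → Bluewater Mining NL (R2): 42% × 84% × 18% = 6.3504% of Copperline Energy Co.
Chain via Quarry Group plc → Slate Realty LP (R2): 70% × 29% × 24% = 4.872% of Copperline Energy Co.
Aggregating (R3): 4.2% + 6.3504% + 4.872% = 15.4224%.
15.4224% falls short of the 20% threshold by 4.5776 percentage points.

4.5776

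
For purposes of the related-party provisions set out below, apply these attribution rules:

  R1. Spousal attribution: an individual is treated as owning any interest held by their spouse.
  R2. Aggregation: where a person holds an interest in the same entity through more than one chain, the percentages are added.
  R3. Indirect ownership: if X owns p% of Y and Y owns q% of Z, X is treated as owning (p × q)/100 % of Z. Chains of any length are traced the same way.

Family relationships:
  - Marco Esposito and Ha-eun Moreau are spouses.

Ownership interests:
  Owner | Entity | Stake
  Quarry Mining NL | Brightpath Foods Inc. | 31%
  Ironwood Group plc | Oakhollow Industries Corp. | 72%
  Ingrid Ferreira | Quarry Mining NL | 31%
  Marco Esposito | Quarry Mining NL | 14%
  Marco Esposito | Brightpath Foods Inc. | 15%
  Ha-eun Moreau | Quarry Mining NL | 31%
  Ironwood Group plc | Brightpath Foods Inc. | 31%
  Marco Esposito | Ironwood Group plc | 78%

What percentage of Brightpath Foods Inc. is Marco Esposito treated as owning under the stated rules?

53.13%

By spousal attribution (R1), Marco Esposito is treated as also owning Ha-eun Moreau's interest in Quarry Mining NL, giving 14% + 31% = 45%.
Chain via Quarry Mining NL (R3): 45% × 31% = 13.95% of Brightpath Foods Inc.
Chain via Ironwood Group plc (R3): 78% × 31% = 24.18% of Brightpath Foods Inc.
Direct interest in Brightpath Foods Inc: 15%.
Aggregating (R2): 13.95% + 24.18% + 15% = 53.13%.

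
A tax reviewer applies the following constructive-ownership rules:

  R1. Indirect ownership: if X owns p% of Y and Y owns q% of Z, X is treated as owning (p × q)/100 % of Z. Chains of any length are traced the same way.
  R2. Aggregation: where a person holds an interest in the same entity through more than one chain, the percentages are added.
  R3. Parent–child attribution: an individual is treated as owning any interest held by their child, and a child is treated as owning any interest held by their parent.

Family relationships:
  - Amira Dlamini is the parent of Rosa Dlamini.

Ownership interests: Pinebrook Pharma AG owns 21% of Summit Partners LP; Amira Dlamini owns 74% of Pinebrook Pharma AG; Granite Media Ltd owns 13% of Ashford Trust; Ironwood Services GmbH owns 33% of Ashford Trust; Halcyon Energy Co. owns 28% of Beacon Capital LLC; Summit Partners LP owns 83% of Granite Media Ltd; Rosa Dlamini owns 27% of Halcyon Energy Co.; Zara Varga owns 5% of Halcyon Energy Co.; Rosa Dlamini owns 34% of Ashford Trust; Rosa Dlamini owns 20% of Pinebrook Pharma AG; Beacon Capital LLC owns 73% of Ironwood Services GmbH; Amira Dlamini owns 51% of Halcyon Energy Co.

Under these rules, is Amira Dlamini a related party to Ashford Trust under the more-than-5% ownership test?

By parent–child attribution (R3), Amira Dlamini is treated as also owning Rosa Dlamini's interest in Halcyon Energy Co, giving 51% + 27% = 78%.
By parent–child attribution (R3), Amira Dlamini is treated as also owning Rosa Dlamini's interest in Pinebrook Pharma AG, giving 74% + 20% = 94%.
By parent–child attribution (R3), Amira Dlamini is treated as owning Rosa Dlamini's 34% interest in Ashford Trust.
Chain via Halcyon Energy Co. → Beacon Capital LLC → Ironwood Services GmbH (R1): 78% × 28% × 73% × 33% = 5.261256% of Ashford Trust.
Chain via Pinebrook Pharma AG → Summit Partners LP → Granite Media Ltd (R1): 94% × 21% × 83% × 13% = 2.129946% of Ashford Trust.
Direct interest in Ashford Trust: 34%.
Aggregating (R2): 5.261256% + 2.129946% + 34% = 41.391202%.
41.391202% exceeds the 5% threshold, so Amira is a related party to Ashford Trust.

Yes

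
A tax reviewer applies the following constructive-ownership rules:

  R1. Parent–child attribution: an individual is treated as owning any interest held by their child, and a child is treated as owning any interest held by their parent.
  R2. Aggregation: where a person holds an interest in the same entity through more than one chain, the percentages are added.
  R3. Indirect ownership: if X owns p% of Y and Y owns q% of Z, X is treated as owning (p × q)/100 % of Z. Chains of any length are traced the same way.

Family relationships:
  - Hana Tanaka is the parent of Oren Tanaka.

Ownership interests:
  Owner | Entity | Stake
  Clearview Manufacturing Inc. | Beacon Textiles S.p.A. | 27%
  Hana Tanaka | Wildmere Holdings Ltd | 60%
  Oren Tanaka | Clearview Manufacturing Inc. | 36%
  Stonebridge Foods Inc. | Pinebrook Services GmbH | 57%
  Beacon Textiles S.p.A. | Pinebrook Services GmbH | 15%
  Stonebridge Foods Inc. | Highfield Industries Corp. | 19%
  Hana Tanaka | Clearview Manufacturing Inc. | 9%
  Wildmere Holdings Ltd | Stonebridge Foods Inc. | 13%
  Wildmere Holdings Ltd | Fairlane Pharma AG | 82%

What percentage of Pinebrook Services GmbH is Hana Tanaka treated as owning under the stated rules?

6.2685%

By parent–child attribution (R1), Hana Tanaka is treated as also owning Oren Tanaka's interest in Clearview Manufacturing Inc, giving 9% + 36% = 45%.
Chain via Wildmere Holdings Ltd → Stonebridge Foods Inc. (R3): 60% × 13% × 57% = 4.446% of Pinebrook Services GmbH.
Chain via Clearview Manufacturing Inc. → Beacon Textiles S.p.A. (R3): 45% × 27% × 15% = 1.8225% of Pinebrook Services GmbH.
Aggregating (R2): 4.446% + 1.8225% = 6.2685%.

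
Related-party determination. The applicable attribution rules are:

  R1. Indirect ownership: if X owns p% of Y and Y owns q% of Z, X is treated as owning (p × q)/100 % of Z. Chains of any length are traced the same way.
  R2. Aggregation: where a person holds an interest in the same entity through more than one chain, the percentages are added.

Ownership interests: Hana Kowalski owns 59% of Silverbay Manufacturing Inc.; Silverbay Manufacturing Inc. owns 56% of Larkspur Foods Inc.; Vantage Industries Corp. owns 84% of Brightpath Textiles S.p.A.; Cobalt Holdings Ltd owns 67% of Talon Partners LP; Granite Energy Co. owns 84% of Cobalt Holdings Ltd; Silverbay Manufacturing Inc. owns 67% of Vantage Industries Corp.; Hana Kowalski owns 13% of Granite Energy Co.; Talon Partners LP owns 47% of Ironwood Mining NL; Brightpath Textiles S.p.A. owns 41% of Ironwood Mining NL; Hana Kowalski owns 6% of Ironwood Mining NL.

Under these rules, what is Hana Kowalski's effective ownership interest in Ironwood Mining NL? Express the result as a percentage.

Chain via Silverbay Manufacturing Inc. → Vantage Industries Corp. → Brightpath Textiles S.p.A. (R1): 59% × 67% × 84% × 41% = 13.614132% of Ironwood Mining NL.
Chain via Granite Energy Co. → Cobalt Holdings Ltd → Talon Partners LP (R1): 13% × 84% × 67% × 47% = 3.438708% of Ironwood Mining NL.
Direct interest in Ironwood Mining NL: 6%.
Aggregating (R2): 13.614132% + 3.438708% + 6% = 23.05284%.

23.05284%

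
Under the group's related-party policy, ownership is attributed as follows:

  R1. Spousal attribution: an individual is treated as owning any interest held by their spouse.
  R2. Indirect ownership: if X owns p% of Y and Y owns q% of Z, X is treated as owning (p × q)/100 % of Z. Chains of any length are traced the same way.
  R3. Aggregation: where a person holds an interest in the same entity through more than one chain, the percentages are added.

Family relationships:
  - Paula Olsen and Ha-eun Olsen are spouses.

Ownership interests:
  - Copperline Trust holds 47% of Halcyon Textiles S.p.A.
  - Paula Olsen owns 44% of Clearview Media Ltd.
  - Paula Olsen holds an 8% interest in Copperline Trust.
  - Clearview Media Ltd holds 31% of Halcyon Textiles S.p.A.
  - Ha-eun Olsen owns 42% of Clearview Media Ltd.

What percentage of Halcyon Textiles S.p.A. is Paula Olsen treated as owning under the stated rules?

By spousal attribution (R1), Paula Olsen is treated as also owning Ha-eun Olsen's interest in Clearview Media Ltd, giving 44% + 42% = 86%.
Chain via Clearview Media Ltd (R2): 86% × 31% = 26.66% of Halcyon Textiles S.p.A.
Chain via Copperline Trust (R2): 8% × 47% = 3.76% of Halcyon Textiles S.p.A.
Aggregating (R3): 26.66% + 3.76% = 30.42%.

30.42%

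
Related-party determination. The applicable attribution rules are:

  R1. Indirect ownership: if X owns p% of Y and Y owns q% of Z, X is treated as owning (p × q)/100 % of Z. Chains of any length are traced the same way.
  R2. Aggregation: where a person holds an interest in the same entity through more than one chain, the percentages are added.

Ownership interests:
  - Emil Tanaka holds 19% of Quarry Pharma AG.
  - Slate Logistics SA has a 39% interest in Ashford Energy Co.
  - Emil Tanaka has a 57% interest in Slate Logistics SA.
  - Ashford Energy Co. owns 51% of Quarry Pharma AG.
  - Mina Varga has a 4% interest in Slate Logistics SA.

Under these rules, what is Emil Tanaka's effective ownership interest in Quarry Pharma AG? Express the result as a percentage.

Chain via Slate Logistics SA → Ashford Energy Co. (R1): 57% × 39% × 51% = 11.3373% of Quarry Pharma AG.
Direct interest in Quarry Pharma AG: 19%.
Aggregating (R2): 11.3373% + 19% = 30.3373%.

30.3373%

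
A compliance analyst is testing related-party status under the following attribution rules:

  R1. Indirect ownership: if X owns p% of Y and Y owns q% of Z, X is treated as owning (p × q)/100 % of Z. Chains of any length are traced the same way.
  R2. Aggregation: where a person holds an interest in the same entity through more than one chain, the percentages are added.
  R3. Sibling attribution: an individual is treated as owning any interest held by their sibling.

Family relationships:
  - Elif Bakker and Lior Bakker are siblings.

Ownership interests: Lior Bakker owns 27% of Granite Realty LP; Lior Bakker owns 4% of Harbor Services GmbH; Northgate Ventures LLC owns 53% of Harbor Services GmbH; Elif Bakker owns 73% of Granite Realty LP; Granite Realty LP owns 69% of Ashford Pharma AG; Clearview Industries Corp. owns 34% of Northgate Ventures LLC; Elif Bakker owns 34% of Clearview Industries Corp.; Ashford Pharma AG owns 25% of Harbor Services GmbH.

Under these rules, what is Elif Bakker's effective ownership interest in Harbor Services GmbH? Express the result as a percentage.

By sibling attribution (R3), Elif Bakker is treated as also owning Lior Bakker's interest in Granite Realty LP, giving 73% + 27% = 100%.
By sibling attribution (R3), Elif Bakker is treated as owning Lior Bakker's 4% interest in Harbor Services GmbH.
Chain via Granite Realty LP → Ashford Pharma AG (R1): 100% × 69% × 25% = 17.25% of Harbor Services GmbH.
Chain via Clearview Industries Corp. → Northgate Ventures LLC (R1): 34% × 34% × 53% = 6.1268% of Harbor Services GmbH.
Direct interest in Harbor Services GmbH: 4%.
Aggregating (R2): 17.25% + 6.1268% + 4% = 27.3768%.

27.3768%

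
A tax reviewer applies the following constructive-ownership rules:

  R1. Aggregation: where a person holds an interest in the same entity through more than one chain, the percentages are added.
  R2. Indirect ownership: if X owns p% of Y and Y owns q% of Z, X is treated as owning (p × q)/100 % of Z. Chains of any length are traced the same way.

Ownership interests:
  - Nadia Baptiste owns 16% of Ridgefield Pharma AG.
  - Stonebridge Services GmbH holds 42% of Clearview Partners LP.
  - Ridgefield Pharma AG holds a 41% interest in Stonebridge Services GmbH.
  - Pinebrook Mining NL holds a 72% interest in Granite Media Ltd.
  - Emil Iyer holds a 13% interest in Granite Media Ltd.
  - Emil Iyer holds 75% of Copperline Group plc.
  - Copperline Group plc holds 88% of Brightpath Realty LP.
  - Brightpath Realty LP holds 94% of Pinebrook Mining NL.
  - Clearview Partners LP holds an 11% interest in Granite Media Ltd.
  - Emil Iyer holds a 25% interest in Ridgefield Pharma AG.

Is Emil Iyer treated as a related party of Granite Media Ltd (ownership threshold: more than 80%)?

Chain via Ridgefield Pharma AG → Stonebridge Services GmbH → Clearview Partners LP (R2): 25% × 41% × 42% × 11% = 0.47355% of Granite Media Ltd.
Chain via Copperline Group plc → Brightpath Realty LP → Pinebrook Mining NL (R2): 75% × 88% × 94% × 72% = 44.6688% of Granite Media Ltd.
Direct interest in Granite Media Ltd: 13%.
Aggregating (R1): 0.47355% + 44.6688% + 13% = 58.14235%.
58.14235% does not exceed the 80% threshold, so Emil is not a related party to Granite Media Ltd.

No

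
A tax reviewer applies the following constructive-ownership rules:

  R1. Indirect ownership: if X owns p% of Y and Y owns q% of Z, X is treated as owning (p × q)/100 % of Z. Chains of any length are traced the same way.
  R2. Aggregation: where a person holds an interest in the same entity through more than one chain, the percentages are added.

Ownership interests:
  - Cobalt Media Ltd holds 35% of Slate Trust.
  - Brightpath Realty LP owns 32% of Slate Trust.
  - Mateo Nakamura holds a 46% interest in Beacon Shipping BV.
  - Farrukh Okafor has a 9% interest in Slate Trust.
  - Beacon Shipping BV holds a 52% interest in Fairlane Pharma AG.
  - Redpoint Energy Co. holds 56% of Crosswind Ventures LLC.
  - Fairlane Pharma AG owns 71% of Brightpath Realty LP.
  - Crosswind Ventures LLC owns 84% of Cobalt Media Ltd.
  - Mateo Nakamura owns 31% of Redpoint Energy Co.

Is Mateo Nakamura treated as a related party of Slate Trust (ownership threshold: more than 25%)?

Chain via Redpoint Energy Co. → Crosswind Ventures LLC → Cobalt Media Ltd (R1): 31% × 56% × 84% × 35% = 5.10384% of Slate Trust.
Chain via Beacon Shipping BV → Fairlane Pharma AG → Brightpath Realty LP (R1): 46% × 52% × 71% × 32% = 5.434624% of Slate Trust.
Aggregating (R2): 5.10384% + 5.434624% = 10.538464%.
10.538464% does not exceed the 25% threshold, so Mateo is not a related party to Slate Trust.

No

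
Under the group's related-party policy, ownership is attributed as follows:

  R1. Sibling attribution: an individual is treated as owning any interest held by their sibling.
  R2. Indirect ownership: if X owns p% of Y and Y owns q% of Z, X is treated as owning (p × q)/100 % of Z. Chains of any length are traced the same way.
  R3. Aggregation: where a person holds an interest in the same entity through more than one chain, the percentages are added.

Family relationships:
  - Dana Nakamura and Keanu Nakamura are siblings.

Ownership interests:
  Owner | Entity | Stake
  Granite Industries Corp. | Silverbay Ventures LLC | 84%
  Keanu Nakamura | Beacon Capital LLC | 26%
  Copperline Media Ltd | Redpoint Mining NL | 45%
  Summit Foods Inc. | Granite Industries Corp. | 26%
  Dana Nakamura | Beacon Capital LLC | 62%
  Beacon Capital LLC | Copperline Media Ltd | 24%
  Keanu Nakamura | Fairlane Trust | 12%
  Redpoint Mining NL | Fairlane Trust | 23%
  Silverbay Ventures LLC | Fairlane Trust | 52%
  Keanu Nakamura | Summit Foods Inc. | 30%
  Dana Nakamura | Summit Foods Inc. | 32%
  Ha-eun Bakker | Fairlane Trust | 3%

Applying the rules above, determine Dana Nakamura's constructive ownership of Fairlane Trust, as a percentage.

By sibling attribution (R1), Dana Nakamura is treated as also owning Keanu Nakamura's interest in Summit Foods Inc, giving 32% + 30% = 62%.
By sibling attribution (R1), Dana Nakamura is treated as also owning Keanu Nakamura's interest in Beacon Capital LLC, giving 62% + 26% = 88%.
By sibling attribution (R1), Dana Nakamura is treated as owning Keanu Nakamura's 12% interest in Fairlane Trust.
Chain via Summit Foods Inc. → Granite Industries Corp. → Silverbay Ventures LLC (R2): 62% × 26% × 84% × 52% = 7.041216% of Fairlane Trust.
Chain via Beacon Capital LLC → Copperline Media Ltd → Redpoint Mining NL (R2): 88% × 24% × 45% × 23% = 2.18592% of Fairlane Trust.
Direct interest in Fairlane Trust: 12%.
Aggregating (R3): 7.041216% + 2.18592% + 12% = 21.227136%.

21.227136%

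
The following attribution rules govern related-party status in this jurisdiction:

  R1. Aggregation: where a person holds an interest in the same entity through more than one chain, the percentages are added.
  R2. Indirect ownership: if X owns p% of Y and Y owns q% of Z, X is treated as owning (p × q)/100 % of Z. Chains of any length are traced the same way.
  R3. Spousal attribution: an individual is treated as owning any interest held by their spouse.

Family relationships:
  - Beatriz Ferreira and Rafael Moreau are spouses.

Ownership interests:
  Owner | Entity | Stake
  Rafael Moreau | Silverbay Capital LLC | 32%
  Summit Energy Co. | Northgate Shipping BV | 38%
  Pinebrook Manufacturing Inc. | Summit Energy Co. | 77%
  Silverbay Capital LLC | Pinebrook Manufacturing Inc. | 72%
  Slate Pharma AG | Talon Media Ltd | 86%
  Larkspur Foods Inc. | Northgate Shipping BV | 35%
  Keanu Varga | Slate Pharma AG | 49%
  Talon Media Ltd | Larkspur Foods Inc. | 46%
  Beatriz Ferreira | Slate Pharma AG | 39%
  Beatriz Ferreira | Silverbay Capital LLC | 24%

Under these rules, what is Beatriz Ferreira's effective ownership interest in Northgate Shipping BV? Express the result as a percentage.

17.197572%

By spousal attribution (R3), Beatriz Ferreira is treated as also owning Rafael Moreau's interest in Silverbay Capital LLC, giving 24% + 32% = 56%.
Chain via Slate Pharma AG → Talon Media Ltd → Larkspur Foods Inc. (R2): 39% × 86% × 46% × 35% = 5.39994% of Northgate Shipping BV.
Chain via Silverbay Capital LLC → Pinebrook Manufacturing Inc. → Summit Energy Co. (R2): 56% × 72% × 77% × 38% = 11.797632% of Northgate Shipping BV.
Aggregating (R1): 5.39994% + 11.797632% = 17.197572%.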